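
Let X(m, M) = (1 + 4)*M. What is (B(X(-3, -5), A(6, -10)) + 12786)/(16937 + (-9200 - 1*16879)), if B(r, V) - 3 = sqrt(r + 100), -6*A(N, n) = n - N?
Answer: -1827/1306 - 5*sqrt(3)/9142 ≈ -1.3999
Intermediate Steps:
X(m, M) = 5*M
A(N, n) = -n/6 + N/6 (A(N, n) = -(n - N)/6 = -n/6 + N/6)
B(r, V) = 3 + sqrt(100 + r) (B(r, V) = 3 + sqrt(r + 100) = 3 + sqrt(100 + r))
(B(X(-3, -5), A(6, -10)) + 12786)/(16937 + (-9200 - 1*16879)) = ((3 + sqrt(100 + 5*(-5))) + 12786)/(16937 + (-9200 - 1*16879)) = ((3 + sqrt(100 - 25)) + 12786)/(16937 + (-9200 - 16879)) = ((3 + sqrt(75)) + 12786)/(16937 - 26079) = ((3 + 5*sqrt(3)) + 12786)/(-9142) = (12789 + 5*sqrt(3))*(-1/9142) = -1827/1306 - 5*sqrt(3)/9142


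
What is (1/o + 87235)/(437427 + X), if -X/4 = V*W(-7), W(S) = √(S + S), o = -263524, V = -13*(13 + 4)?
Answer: 591517508772609/2966246616916036 - 298850709807*I*√14/741561654229009 ≈ 0.19942 - 0.0015079*I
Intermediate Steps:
V = -221 (V = -13*17 = -221)
W(S) = √2*√S (W(S) = √(2*S) = √2*√S)
X = 884*I*√14 (X = -(-884)*√2*√(-7) = -(-884)*√2*(I*√7) = -(-884)*I*√14 = 884*I*√14 ≈ 3307.6*I)
(1/o + 87235)/(437427 + X) = (1/(-263524) + 87235)/(437427 + 884*I*√14) = (-1/263524 + 87235)/(437427 + 884*I*√14) = 22988516139/(263524*(437427 + 884*I*√14))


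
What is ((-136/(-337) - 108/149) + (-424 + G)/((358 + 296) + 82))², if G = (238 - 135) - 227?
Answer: 96972645705961/85362668812864 ≈ 1.1360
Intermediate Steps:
G = -124 (G = 103 - 227 = -124)
((-136/(-337) - 108/149) + (-424 + G)/((358 + 296) + 82))² = ((-136/(-337) - 108/149) + (-424 - 124)/((358 + 296) + 82))² = ((-136*(-1/337) - 108*1/149) - 548/(654 + 82))² = ((136/337 - 108/149) - 548/736)² = (-16132/50213 - 548*1/736)² = (-16132/50213 - 137/184)² = (-9847469/9239192)² = 96972645705961/85362668812864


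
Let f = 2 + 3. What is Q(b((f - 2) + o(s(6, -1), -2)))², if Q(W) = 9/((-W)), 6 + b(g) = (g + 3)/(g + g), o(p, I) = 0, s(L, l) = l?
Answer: 81/25 ≈ 3.2400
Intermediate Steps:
f = 5
b(g) = -6 + (3 + g)/(2*g) (b(g) = -6 + (g + 3)/(g + g) = -6 + (3 + g)/((2*g)) = -6 + (3 + g)*(1/(2*g)) = -6 + (3 + g)/(2*g))
Q(W) = -9/W (Q(W) = 9*(-1/W) = -9/W)
Q(b((f - 2) + o(s(6, -1), -2)))² = (-9*2*((5 - 2) + 0)/(3 - 11*((5 - 2) + 0)))² = (-9*2*(3 + 0)/(3 - 11*(3 + 0)))² = (-9*6/(3 - 11*3))² = (-9*6/(3 - 33))² = (-9/((½)*(⅓)*(-30)))² = (-9/(-5))² = (-9*(-⅕))² = (9/5)² = 81/25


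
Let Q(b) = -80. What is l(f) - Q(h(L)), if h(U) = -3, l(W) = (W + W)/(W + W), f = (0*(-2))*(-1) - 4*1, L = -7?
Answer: 81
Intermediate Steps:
f = -4 (f = 0*(-1) - 4 = 0 - 4 = -4)
l(W) = 1 (l(W) = (2*W)/((2*W)) = (2*W)*(1/(2*W)) = 1)
l(f) - Q(h(L)) = 1 - 1*(-80) = 1 + 80 = 81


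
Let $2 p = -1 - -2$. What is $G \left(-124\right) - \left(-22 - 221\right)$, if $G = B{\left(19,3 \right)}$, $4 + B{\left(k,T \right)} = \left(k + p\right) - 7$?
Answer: $-811$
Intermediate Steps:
$p = \frac{1}{2}$ ($p = \frac{-1 - -2}{2} = \frac{-1 + 2}{2} = \frac{1}{2} \cdot 1 = \frac{1}{2} \approx 0.5$)
$B{\left(k,T \right)} = - \frac{21}{2} + k$ ($B{\left(k,T \right)} = -4 + \left(\left(k + \frac{1}{2}\right) - 7\right) = -4 + \left(\left(\frac{1}{2} + k\right) - 7\right) = -4 + \left(- \frac{13}{2} + k\right) = - \frac{21}{2} + k$)
$G = \frac{17}{2}$ ($G = - \frac{21}{2} + 19 = \frac{17}{2} \approx 8.5$)
$G \left(-124\right) - \left(-22 - 221\right) = \frac{17}{2} \left(-124\right) - \left(-22 - 221\right) = -1054 - \left(-22 - 221\right) = -1054 - -243 = -1054 + 243 = -811$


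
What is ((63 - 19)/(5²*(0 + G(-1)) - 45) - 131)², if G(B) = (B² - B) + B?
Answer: 443556/25 ≈ 17742.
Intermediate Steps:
G(B) = B²
((63 - 19)/(5²*(0 + G(-1)) - 45) - 131)² = ((63 - 19)/(5²*(0 + (-1)²) - 45) - 131)² = (44/(25*(0 + 1) - 45) - 131)² = (44/(25*1 - 45) - 131)² = (44/(25 - 45) - 131)² = (44/(-20) - 131)² = (44*(-1/20) - 131)² = (-11/5 - 131)² = (-666/5)² = 443556/25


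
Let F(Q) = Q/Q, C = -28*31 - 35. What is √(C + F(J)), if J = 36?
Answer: I*√902 ≈ 30.033*I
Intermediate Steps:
C = -903 (C = -868 - 35 = -903)
F(Q) = 1
√(C + F(J)) = √(-903 + 1) = √(-902) = I*√902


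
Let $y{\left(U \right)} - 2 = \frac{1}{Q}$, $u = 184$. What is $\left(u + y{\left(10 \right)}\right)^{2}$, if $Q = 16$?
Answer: $\frac{8862529}{256} \approx 34619.0$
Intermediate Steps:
$y{\left(U \right)} = \frac{33}{16}$ ($y{\left(U \right)} = 2 + \frac{1}{16} = \frac{33}{16}$)
$\left(u + y{\left(10 \right)}\right)^{2} = \left(184 + \frac{33}{16}\right)^{2} = \left(\frac{2977}{16}\right)^{2} = \frac{8862529}{256}$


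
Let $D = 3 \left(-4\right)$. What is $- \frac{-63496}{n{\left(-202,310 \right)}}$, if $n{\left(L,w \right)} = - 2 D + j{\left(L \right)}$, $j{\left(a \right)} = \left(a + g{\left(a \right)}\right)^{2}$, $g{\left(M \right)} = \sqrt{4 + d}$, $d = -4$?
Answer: $\frac{15874}{10207} \approx 1.5552$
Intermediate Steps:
$g{\left(M \right)} = 0$ ($g{\left(M \right)} = \sqrt{4 - 4} = \sqrt{0} = 0$)
$D = -12$
$j{\left(a \right)} = a^{2}$ ($j{\left(a \right)} = \left(a + 0\right)^{2} = a^{2}$)
$n{\left(L,w \right)} = 24 + L^{2}$ ($n{\left(L,w \right)} = \left(-2\right) \left(-12\right) + L^{2} = 24 + L^{2}$)
$- \frac{-63496}{n{\left(-202,310 \right)}} = - \frac{-63496}{24 + \left(-202\right)^{2}} = - \frac{-63496}{24 + 40804} = - \frac{-63496}{40828} = \left(-1\right) \left(- \frac{15874}{10207}\right) = \frac{15874}{10207}$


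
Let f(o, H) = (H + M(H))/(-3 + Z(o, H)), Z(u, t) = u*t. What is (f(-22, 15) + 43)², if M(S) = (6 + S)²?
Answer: 21353641/12321 ≈ 1733.1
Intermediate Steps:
Z(u, t) = t*u
f(o, H) = (H + (6 + H)²)/(-3 + H*o)
(f(-22, 15) + 43)² = ((15 + (6 + 15)²)/(-3 + 15*(-22)) + 43)² = ((15 + 21²)/(-3 - 330) + 43)² = ((15 + 441)/(-333) + 43)² = (-1/333*456 + 43)² = (-152/111 + 43)² = (4621/111)² = 21353641/12321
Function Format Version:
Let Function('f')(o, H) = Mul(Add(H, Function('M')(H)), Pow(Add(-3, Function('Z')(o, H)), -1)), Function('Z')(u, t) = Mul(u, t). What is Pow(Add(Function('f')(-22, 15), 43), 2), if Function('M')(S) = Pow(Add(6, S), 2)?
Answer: Rational(21353641, 12321) ≈ 1733.1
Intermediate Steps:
Function('Z')(u, t) = Mul(t, u)
Function('f')(o, H) = Mul(Pow(Add(-3, Mul(H, o)), -1), Add(H, Pow(Add(6, H), 2))) (Function('f')(o, H) = Mul(Add(H, Pow(Add(6, H), 2)), Pow(Add(-3, Mul(H, o)), -1)) = Mul(Pow(Add(-3, Mul(H, o)), -1), Add(H, Pow(Add(6, H), 2))))
Pow(Add(Function('f')(-22, 15), 43), 2) = Pow(Add(Mul(Pow(Add(-3, Mul(15, -22)), -1), Add(15, Pow(Add(6, 15), 2))), 43), 2) = Pow(Add(Mul(Pow(Add(-3, -330), -1), Add(15, Pow(21, 2))), 43), 2) = Pow(Add(Mul(Pow(-333, -1), Add(15, 441)), 43), 2) = Pow(Add(Mul(Rational(-1, 333), 456), 43), 2) = Pow(Add(Rational(-152, 111), 43), 2) = Pow(Rational(4621, 111), 2) = Rational(21353641, 12321)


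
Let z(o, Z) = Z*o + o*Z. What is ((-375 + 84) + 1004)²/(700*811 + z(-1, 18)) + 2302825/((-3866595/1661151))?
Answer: -7619318839930657/7701497488 ≈ -9.8933e+5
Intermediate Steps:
z(o, Z) = 2*Z*o (z(o, Z) = Z*o + Z*o = 2*Z*o)
((-375 + 84) + 1004)²/(700*811 + z(-1, 18)) + 2302825/((-3866595/1661151)) = ((-375 + 84) + 1004)²/(700*811 + 2*18*(-1)) + 2302825/((-3866595/1661151)) = (-291 + 1004)²/(567700 - 36) + 2302825/((-3866595*1/1661151)) = 713²/567664 + 2302825/(-67835/29143) = 508369*(1/567664) + 2302825*(-29143/67835) = 508369/567664 - 13422245795/13567 = -7619318839930657/7701497488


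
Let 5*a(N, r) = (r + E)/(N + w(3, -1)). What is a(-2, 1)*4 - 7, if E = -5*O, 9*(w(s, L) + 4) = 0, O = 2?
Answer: -29/5 ≈ -5.8000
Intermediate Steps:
w(s, L) = -4 (w(s, L) = -4 + (⅑)*0 = -4 + 0 = -4)
E = -10 (E = -5*2 = -10)
a(N, r) = (-10 + r)/(5*(-4 + N)) (a(N, r) = ((r - 10)/(N - 4))/5 = ((-10 + r)/(-4 + N))/5 = (-10 + r)/(5*(-4 + N)))
a(-2, 1)*4 - 7 = ((-10 + 1)/(5*(-4 - 2)))*4 - 7 = ((⅕)*(-9)/(-6))*4 - 7 = ((⅕)*(-⅙)*(-9))*4 - 7 = (3/10)*4 - 7 = 6/5 - 7 = -29/5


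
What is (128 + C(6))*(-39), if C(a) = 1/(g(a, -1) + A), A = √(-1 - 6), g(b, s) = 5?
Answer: 39*(-128*√7 + 641*I)/(√7 - 5*I) ≈ -4998.1 + 3.2245*I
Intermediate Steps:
A = I*√7 (A = √(-7) = I*√7 ≈ 2.6458*I)
C(a) = 1/(5 + I*√7)
(128 + C(6))*(-39) = (128 + (5/32 - I*√7/32))*(-39) = (4101/32 - I*√7/32)*(-39) = -159939/32 + 39*I*√7/32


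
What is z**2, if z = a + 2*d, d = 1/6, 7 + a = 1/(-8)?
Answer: 26569/576 ≈ 46.127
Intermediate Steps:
a = -57/8 (a = -7 + 1/(-8) = -7 - 1/8 = -57/8 ≈ -7.1250)
d = 1/6 ≈ 0.16667
z = -163/24 (z = -57/8 + 2*(1/6) = -57/8 + 1/3 = -163/24 ≈ -6.7917)
z**2 = (-163/24)**2 = 26569/576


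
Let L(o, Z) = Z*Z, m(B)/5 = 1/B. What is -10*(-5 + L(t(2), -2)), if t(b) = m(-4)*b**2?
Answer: 10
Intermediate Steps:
m(B) = 5/B
t(b) = -5*b**2/4 (t(b) = (5/(-4))*b**2 = (5*(-1/4))*b**2 = -5*b**2/4)
L(o, Z) = Z**2
-10*(-5 + L(t(2), -2)) = -10*(-5 + (-2)**2) = -10*(-5 + 4) = -10*(-1) = 10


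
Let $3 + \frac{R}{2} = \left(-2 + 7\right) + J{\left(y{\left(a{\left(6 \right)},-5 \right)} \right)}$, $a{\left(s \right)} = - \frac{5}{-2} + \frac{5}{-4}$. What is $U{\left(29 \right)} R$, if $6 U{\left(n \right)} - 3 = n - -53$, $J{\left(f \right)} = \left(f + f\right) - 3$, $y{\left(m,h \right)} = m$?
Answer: $\frac{85}{2} \approx 42.5$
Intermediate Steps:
$a{\left(s \right)} = \frac{5}{4}$ ($a{\left(s \right)} = \left(-5\right) \left(- \frac{1}{2}\right) + 5 \left(- \frac{1}{4}\right) = \frac{5}{2} - \frac{5}{4} = \frac{5}{4}$)
$J{\left(f \right)} = -3 + 2 f$ ($J{\left(f \right)} = 2 f - 3 = -3 + 2 f$)
$U{\left(n \right)} = \frac{28}{3} + \frac{n}{6}$ ($U{\left(n \right)} = \frac{1}{2} + \frac{n - -53}{6} = \frac{1}{2} + \frac{n + 53}{6} = \frac{1}{2} + \frac{53 + n}{6} = \frac{1}{2} + \left(\frac{53}{6} + \frac{n}{6}\right) = \frac{28}{3} + \frac{n}{6}$)
$R = 3$ ($R = -6 + 2 \left(\left(-2 + 7\right) + \left(-3 + 2 \cdot \frac{5}{4}\right)\right) = -6 + 2 \left(5 + \left(-3 + \frac{5}{2}\right)\right) = -6 + 2 \left(5 - \frac{1}{2}\right) = -6 + 2 \cdot \frac{9}{2} = -6 + 9 = 3$)
$U{\left(29 \right)} R = \left(\frac{28}{3} + \frac{1}{6} \cdot 29\right) 3 = \left(\frac{28}{3} + \frac{29}{6}\right) 3 = \frac{85}{6} \cdot 3 = \frac{85}{2}$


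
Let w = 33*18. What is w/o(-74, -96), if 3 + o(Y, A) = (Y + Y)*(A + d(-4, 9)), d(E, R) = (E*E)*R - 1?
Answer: -594/6959 ≈ -0.085357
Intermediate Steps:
d(E, R) = -1 + R*E² (d(E, R) = E²*R - 1 = R*E² - 1 = -1 + R*E²)
o(Y, A) = -3 + 2*Y*(143 + A) (o(Y, A) = -3 + (Y + Y)*(A + (-1 + 9*(-4)²)) = -3 + (2*Y)*(A + (-1 + 9*16)) = -3 + (2*Y)*(A + (-1 + 144)) = -3 + (2*Y)*(A + 143) = -3 + (2*Y)*(143 + A) = -3 + 2*Y*(143 + A))
w = 594
w/o(-74, -96) = 594/(-3 + 286*(-74) + 2*(-96)*(-74)) = 594/(-3 - 21164 + 14208) = 594/(-6959) = 594*(-1/6959) = -594/6959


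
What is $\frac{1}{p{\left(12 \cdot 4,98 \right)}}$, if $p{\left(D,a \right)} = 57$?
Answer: $\frac{1}{57} \approx 0.017544$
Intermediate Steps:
$\frac{1}{p{\left(12 \cdot 4,98 \right)}} = \frac{1}{57}$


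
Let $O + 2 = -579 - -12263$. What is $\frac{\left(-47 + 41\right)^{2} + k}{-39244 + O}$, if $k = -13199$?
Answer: $\frac{13163}{27562} \approx 0.47758$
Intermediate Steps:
$O = 11682$ ($O = -2 - -11684 = -2 + \left(-579 + 12263\right) = -2 + 11684 = 11682$)
$\frac{\left(-47 + 41\right)^{2} + k}{-39244 + O} = \frac{\left(-47 + 41\right)^{2} - 13199}{-39244 + 11682} = \frac{\left(-6\right)^{2} - 13199}{-27562} = \left(36 - 13199\right) \left(- \frac{1}{27562}\right) = \left(-13163\right) \left(- \frac{1}{27562}\right) = \frac{13163}{27562}$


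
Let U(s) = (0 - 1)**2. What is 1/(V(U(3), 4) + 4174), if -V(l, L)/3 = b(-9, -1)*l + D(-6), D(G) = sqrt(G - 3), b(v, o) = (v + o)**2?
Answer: 3874/15007957 + 9*I/15007957 ≈ 0.00025813 + 5.9968e-7*I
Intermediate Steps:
U(s) = 1 (U(s) = (-1)**2 = 1)
b(v, o) = (o + v)**2
D(G) = sqrt(-3 + G)
V(l, L) = -300*l - 9*I (V(l, L) = -3*((-1 - 9)**2*l + sqrt(-3 - 6)) = -3*((-10)**2*l + sqrt(-9)) = -3*(100*l + 3*I) = -3*(3*I + 100*l) = -300*l - 9*I)
1/(V(U(3), 4) + 4174) = 1/((-300*1 - 9*I) + 4174) = 1/((-300 - 9*I) + 4174) = 1/(3874 - 9*I) = (3874 + 9*I)/15007957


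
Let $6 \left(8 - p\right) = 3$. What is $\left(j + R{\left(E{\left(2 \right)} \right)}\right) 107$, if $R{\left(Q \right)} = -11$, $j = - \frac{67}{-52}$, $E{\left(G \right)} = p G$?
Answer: $- \frac{54035}{52} \approx -1039.1$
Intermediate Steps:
$p = \frac{15}{2}$ ($p = 8 - \frac{1}{2} = \frac{15}{2} \approx 7.5$)
$E{\left(G \right)} = \frac{15 G}{2}$
$j = \frac{67}{52}$ ($j = \left(-67\right) \left(- \frac{1}{52}\right) = \frac{67}{52} \approx 1.2885$)
$\left(j + R{\left(E{\left(2 \right)} \right)}\right) 107 = \left(\frac{67}{52} - 11\right) 107 = \left(- \frac{505}{52}\right) 107 = - \frac{54035}{52}$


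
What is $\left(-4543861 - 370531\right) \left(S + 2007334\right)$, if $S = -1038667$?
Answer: $-4760409355464$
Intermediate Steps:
$\left(-4543861 - 370531\right) \left(S + 2007334\right) = \left(-4543861 - 370531\right) \left(-1038667 + 2007334\right) = \left(-4914392\right) 968667 = -4760409355464$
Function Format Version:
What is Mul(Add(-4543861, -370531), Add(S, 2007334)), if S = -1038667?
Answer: -4760409355464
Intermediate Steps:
Mul(Add(-4543861, -370531), Add(S, 2007334)) = Mul(Add(-4543861, -370531), Add(-1038667, 2007334)) = Mul(-4914392, 968667) = -4760409355464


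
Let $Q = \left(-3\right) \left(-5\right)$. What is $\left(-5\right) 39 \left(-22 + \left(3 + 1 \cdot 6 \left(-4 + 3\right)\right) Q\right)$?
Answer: $13065$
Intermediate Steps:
$Q = 15$
$\left(-5\right) 39 \left(-22 + \left(3 + 1 \cdot 6 \left(-4 + 3\right)\right) Q\right) = \left(-5\right) 39 \left(-22 + \left(3 + 1 \cdot 6 \left(-4 + 3\right)\right) 15\right) = - 195 \left(-22 + \left(3 + 6 \left(-1\right)\right) 15\right) = - 195 \left(-22 + \left(3 - 6\right) 15\right) = - 195 \left(-22 - 45\right) = \left(-195\right) \left(-67\right) = 13065$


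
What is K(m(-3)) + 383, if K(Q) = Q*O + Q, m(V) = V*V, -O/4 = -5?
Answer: 572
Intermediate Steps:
O = 20 (O = -4*(-5) = 20)
m(V) = V²
K(Q) = 21*Q (K(Q) = Q*20 + Q = 20*Q + Q = 21*Q)
K(m(-3)) + 383 = 21*(-3)² + 383 = 21*9 + 383 = 189 + 383 = 572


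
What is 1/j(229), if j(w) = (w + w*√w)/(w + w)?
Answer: -1/114 + √229/114 ≈ 0.12397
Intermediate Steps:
j(w) = (w + w^(3/2))/(2*w) (j(w) = (w + w^(3/2))/((2*w)) = (w + w^(3/2))*(1/(2*w)) = (w + w^(3/2))/(2*w))
1/j(229) = 1/(½ + √229/2)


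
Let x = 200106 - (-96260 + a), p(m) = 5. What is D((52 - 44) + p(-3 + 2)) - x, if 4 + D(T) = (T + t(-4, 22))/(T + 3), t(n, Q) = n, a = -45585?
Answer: -5471271/16 ≈ -3.4195e+5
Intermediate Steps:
x = 341951 (x = 200106 - (-96260 - 45585) = 200106 - 1*(-141845) = 200106 + 141845 = 341951)
D(T) = -4 + (-4 + T)/(3 + T) (D(T) = -4 + (T - 4)/(T + 3) = -4 + (-4 + T)/(3 + T))
D((52 - 44) + p(-3 + 2)) - x = (-16 - 3*((52 - 44) + 5))/(3 + ((52 - 44) + 5)) - 1*341951 = (-16 - 3*(8 + 5))/(3 + (8 + 5)) - 341951 = (-16 - 3*13)/(3 + 13) - 341951 = (-16 - 39)/16 - 341951 = (1/16)*(-55) - 341951 = -55/16 - 341951 = -5471271/16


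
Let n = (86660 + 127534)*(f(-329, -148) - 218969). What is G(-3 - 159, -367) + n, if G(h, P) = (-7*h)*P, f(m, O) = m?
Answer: -46972731990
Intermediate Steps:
G(h, P) = -7*P*h
n = -46972315812 (n = (86660 + 127534)*(-329 - 218969) = 214194*(-219298) = -46972315812)
G(-3 - 159, -367) + n = -7*(-367)*(-3 - 159) - 46972315812 = -7*(-367)*(-162) - 46972315812 = -416178 - 46972315812 = -46972731990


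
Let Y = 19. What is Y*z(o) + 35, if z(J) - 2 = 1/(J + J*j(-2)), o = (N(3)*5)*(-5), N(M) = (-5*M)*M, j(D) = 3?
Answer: 328519/4500 ≈ 73.004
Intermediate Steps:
N(M) = -5*M²
o = 1125 (o = (-5*3²*5)*(-5) = (-5*9*5)*(-5) = -45*5*(-5) = -225*(-5) = 1125)
z(J) = 2 + 1/(4*J) (z(J) = 2 + 1/(J + J*3) = 2 + 1/(J + 3*J) = 2 + 1/(4*J))
Y*z(o) + 35 = 19*(2 + (¼)/1125) + 35 = 19*(2 + (¼)*(1/1125)) + 35 = 19*(2 + 1/4500) + 35 = 19*(9001/4500) + 35 = 171019/4500 + 35 = 328519/4500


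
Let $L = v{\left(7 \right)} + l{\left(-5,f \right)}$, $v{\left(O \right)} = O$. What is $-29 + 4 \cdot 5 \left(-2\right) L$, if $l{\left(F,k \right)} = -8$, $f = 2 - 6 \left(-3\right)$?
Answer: $11$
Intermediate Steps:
$f = 20$ ($f = 2 - -18 = 2 + 18 = 20$)
$L = -1$ ($L = 7 - 8 = -1$)
$-29 + 4 \cdot 5 \left(-2\right) L = -29 + 4 \cdot 5 \left(-2\right) \left(-1\right) = -29 + 20 \left(-2\right) \left(-1\right) = -29 - -40 = -29 + 40 = 11$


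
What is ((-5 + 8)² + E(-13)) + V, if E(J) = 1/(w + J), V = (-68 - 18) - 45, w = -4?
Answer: -2075/17 ≈ -122.06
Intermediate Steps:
V = -131 (V = -86 - 45 = -131)
E(J) = 1/(-4 + J)
((-5 + 8)² + E(-13)) + V = ((-5 + 8)² + 1/(-4 - 13)) - 131 = (3² + 1/(-17)) - 131 = (9 - 1/17) - 131 = 152/17 - 131 = -2075/17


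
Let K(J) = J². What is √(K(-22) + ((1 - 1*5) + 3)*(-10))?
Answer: √494 ≈ 22.226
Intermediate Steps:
√(K(-22) + ((1 - 1*5) + 3)*(-10)) = √((-22)² + ((1 - 1*5) + 3)*(-10)) = √(484 + ((1 - 5) + 3)*(-10)) = √(484 + (-4 + 3)*(-10)) = √(484 - 1*(-10)) = √(484 + 10) = √494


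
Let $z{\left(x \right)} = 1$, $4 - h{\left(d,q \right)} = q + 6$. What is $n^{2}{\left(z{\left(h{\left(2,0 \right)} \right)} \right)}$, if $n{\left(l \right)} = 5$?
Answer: $25$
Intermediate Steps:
$h{\left(d,q \right)} = -2 - q$ ($h{\left(d,q \right)} = 4 - \left(q + 6\right) = 4 - \left(6 + q\right) = -2 - q$)
$n^{2}{\left(z{\left(h{\left(2,0 \right)} \right)} \right)} = 5^{2} = 25$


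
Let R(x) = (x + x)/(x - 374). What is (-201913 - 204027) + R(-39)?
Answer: -167653142/413 ≈ -4.0594e+5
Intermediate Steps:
R(x) = 2*x/(-374 + x) (R(x) = (2*x)/(-374 + x) = 2*x/(-374 + x))
(-201913 - 204027) + R(-39) = (-201913 - 204027) + 2*(-39)/(-374 - 39) = -405940 + 2*(-39)/(-413) = -405940 + 2*(-39)*(-1/413) = -405940 + 78/413 = -167653142/413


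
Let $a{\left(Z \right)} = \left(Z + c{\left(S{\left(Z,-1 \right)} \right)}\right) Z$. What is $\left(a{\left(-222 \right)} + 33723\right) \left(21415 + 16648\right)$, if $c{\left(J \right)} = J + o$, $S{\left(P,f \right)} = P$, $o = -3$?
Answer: $5060742291$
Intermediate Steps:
$c{\left(J \right)} = -3 + J$ ($c{\left(J \right)} = J - 3 = -3 + J$)
$a{\left(Z \right)} = Z \left(-3 + 2 Z\right)$ ($a{\left(Z \right)} = \left(Z + \left(-3 + Z\right)\right) Z = \left(-3 + 2 Z\right) Z = Z \left(-3 + 2 Z\right)$)
$\left(a{\left(-222 \right)} + 33723\right) \left(21415 + 16648\right) = \left(- 222 \left(-3 + 2 \left(-222\right)\right) + 33723\right) \left(21415 + 16648\right) = \left(- 222 \left(-3 - 444\right) + 33723\right) 38063 = \left(\left(-222\right) \left(-447\right) + 33723\right) 38063 = \left(99234 + 33723\right) 38063 = 132957 \cdot 38063 = 5060742291$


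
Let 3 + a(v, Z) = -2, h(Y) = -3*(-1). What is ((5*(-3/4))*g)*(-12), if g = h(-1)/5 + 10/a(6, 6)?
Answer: -63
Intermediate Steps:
h(Y) = 3
a(v, Z) = -5 (a(v, Z) = -3 - 2 = -5)
g = -7/5 (g = 3/5 + 10/(-5) = 3*(⅕) + 10*(-⅕) = ⅗ - 2 = -7/5 ≈ -1.4000)
((5*(-3/4))*g)*(-12) = ((5*(-3/4))*(-7/5))*(-12) = ((5*(-3*¼))*(-7/5))*(-12) = ((5*(-¾))*(-7/5))*(-12) = -15/4*(-7/5)*(-12) = (21/4)*(-12) = -63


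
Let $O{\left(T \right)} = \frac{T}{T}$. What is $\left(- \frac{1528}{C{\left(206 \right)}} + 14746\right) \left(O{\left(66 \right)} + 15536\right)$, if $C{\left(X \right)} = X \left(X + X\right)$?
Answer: $\frac{2430610191051}{10609} \approx 2.2911 \cdot 10^{8}$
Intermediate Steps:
$O{\left(T \right)} = 1$
$C{\left(X \right)} = 2 X^{2}$ ($C{\left(X \right)} = X 2 X = 2 X^{2}$)
$\left(- \frac{1528}{C{\left(206 \right)}} + 14746\right) \left(O{\left(66 \right)} + 15536\right) = \left(- \frac{1528}{2 \cdot 206^{2}} + 14746\right) \left(1 + 15536\right) = \left(- \frac{1528}{2 \cdot 42436} + 14746\right) 15537 = \left(- \frac{1528}{84872} + 14746\right) 15537 = \left(\left(-1528\right) \frac{1}{84872} + 14746\right) 15537 = \left(- \frac{191}{10609} + 14746\right) 15537 = \frac{156440123}{10609} \cdot 15537 = \frac{2430610191051}{10609}$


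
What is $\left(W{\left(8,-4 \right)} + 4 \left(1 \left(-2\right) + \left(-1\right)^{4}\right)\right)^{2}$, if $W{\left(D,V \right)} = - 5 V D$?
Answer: $24336$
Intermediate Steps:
$W{\left(D,V \right)} = - 5 D V$
$\left(W{\left(8,-4 \right)} + 4 \left(1 \left(-2\right) + \left(-1\right)^{4}\right)\right)^{2} = \left(\left(-5\right) 8 \left(-4\right) + 4 \left(1 \left(-2\right) + \left(-1\right)^{4}\right)\right)^{2} = \left(160 + 4 \left(-2 + 1\right)\right)^{2} = \left(160 + 4 \left(-1\right)\right)^{2} = \left(160 - 4\right)^{2} = 156^{2} = 24336$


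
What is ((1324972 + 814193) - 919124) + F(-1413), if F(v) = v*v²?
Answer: -2819931956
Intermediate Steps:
F(v) = v³
((1324972 + 814193) - 919124) + F(-1413) = ((1324972 + 814193) - 919124) + (-1413)³ = (2139165 - 919124) - 2821151997 = 1220041 - 2821151997 = -2819931956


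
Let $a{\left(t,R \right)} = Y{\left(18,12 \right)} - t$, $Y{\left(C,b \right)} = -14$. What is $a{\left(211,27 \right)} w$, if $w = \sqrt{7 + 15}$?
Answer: $- 225 \sqrt{22} \approx -1055.3$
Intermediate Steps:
$a{\left(t,R \right)} = -14 - t$
$w = \sqrt{22} \approx 4.6904$
$a{\left(211,27 \right)} w = \left(-14 - 211\right) \sqrt{22} = - 225 \sqrt{22}$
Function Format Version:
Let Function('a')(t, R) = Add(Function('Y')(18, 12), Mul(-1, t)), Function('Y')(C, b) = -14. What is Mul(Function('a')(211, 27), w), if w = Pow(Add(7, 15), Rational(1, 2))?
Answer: Mul(-225, Pow(22, Rational(1, 2))) ≈ -1055.3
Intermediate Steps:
Function('a')(t, R) = Add(-14, Mul(-1, t))
w = Pow(22, Rational(1, 2)) ≈ 4.6904
Mul(Function('a')(211, 27), w) = Mul(Add(-14, Mul(-1, 211)), Pow(22, Rational(1, 2))) = Mul(Add(-14, -211), Pow(22, Rational(1, 2))) = Mul(-225, Pow(22, Rational(1, 2)))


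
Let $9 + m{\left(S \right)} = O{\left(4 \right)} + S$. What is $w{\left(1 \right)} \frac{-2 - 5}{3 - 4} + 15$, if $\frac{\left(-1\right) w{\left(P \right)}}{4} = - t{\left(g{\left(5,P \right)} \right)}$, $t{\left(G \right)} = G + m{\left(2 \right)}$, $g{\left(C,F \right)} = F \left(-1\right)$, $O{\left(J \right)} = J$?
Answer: $-97$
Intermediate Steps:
$g{\left(C,F \right)} = - F$
$m{\left(S \right)} = -5 + S$ ($m{\left(S \right)} = -9 + \left(4 + S\right) = -5 + S$)
$t{\left(G \right)} = -3 + G$ ($t{\left(G \right)} = G + \left(-5 + 2\right) = G - 3 = -3 + G$)
$w{\left(P \right)} = -12 - 4 P$ ($w{\left(P \right)} = - 4 \left(- (-3 - P)\right) = - 4 \left(3 + P\right) = -12 - 4 P$)
$w{\left(1 \right)} \frac{-2 - 5}{3 - 4} + 15 = \left(-12 - 4\right) \frac{-2 - 5}{3 - 4} + 15 = \left(-12 - 4\right) \left(- \frac{7}{-1}\right) + 15 = - 16 \left(\left(-7\right) \left(-1\right)\right) + 15 = \left(-16\right) 7 + 15 = -112 + 15 = -97$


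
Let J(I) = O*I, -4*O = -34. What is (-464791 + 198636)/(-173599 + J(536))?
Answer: 266155/169043 ≈ 1.5745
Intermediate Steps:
O = 17/2 (O = -¼*(-34) = 17/2 ≈ 8.5000)
J(I) = 17*I/2
(-464791 + 198636)/(-173599 + J(536)) = (-464791 + 198636)/(-173599 + (17/2)*536) = -266155/(-173599 + 4556) = -266155/(-169043) = -266155*(-1/169043) = 266155/169043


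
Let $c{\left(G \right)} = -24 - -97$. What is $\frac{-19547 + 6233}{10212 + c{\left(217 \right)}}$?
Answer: $- \frac{13314}{10285} \approx -1.2945$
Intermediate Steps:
$c{\left(G \right)} = 73$ ($c{\left(G \right)} = -24 + 97 = 73$)
$\frac{-19547 + 6233}{10212 + c{\left(217 \right)}} = \frac{-19547 + 6233}{10212 + 73} = - \frac{13314}{10285}$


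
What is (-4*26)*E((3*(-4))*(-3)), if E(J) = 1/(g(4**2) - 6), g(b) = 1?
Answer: 104/5 ≈ 20.800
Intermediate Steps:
E(J) = -1/5 (E(J) = 1/(1 - 6) = 1/(-5) = -1/5)
(-4*26)*E((3*(-4))*(-3)) = -4*26*(-1/5) = -104*(-1/5) = 104/5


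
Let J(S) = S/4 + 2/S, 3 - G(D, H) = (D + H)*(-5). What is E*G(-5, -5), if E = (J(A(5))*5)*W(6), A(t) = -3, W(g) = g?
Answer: 3995/2 ≈ 1997.5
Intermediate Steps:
G(D, H) = 3 + 5*D + 5*H (G(D, H) = 3 - (D + H)*(-5) = 3 - (-5*D - 5*H) = 3 + (5*D + 5*H) = 3 + 5*D + 5*H)
J(S) = 2/S + S/4 (J(S) = S*(¼) + 2/S = S/4 + 2/S = 2/S + S/4)
E = -85/2 (E = ((2/(-3) + (¼)*(-3))*5)*6 = ((2*(-⅓) - ¾)*5)*6 = ((-⅔ - ¾)*5)*6 = -17/12*5*6 = -85/12*6 = -85/2 ≈ -42.500)
E*G(-5, -5) = -85*(3 + 5*(-5) + 5*(-5))/2 = -85*(3 - 25 - 25)/2 = -85/2*(-47) = 3995/2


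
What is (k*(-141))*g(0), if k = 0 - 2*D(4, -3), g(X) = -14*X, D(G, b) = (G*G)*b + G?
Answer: 0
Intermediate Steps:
D(G, b) = G + b*G**2 (D(G, b) = G**2*b + G = b*G**2 + G = G + b*G**2)
k = 88 (k = 0 - 8*(1 + 4*(-3)) = 0 - 8*(1 - 12) = 0 - 8*(-11) = 0 - 2*(-44) = 0 + 88 = 88)
(k*(-141))*g(0) = (88*(-141))*(-14*0) = -12408*0 = 0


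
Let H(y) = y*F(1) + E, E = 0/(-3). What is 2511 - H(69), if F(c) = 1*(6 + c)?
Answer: 2028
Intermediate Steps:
E = 0 (E = 0*(-1/3) = 0)
F(c) = 6 + c
H(y) = 7*y (H(y) = y*(6 + 1) + 0 = y*7 + 0 = 7*y + 0 = 7*y)
2511 - H(69) = 2511 - 7*69 = 2511 - 1*483 = 2511 - 483 = 2028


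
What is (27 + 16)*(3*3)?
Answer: 387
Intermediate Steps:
(27 + 16)*(3*3) = 43*9 = 387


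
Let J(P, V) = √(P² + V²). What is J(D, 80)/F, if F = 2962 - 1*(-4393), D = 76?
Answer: 4*√761/7355 ≈ 0.015003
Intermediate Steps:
F = 7355 (F = 2962 + 4393 = 7355)
J(D, 80)/F = √(76² + 80²)/7355 = √(5776 + 6400)*(1/7355) = √12176*(1/7355) = (4*√761)*(1/7355) = 4*√761/7355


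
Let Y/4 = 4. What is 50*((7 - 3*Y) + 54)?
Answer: 650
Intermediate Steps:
Y = 16 (Y = 4*4 = 16)
50*((7 - 3*Y) + 54) = 50*((7 - 3*16) + 54) = 50*((7 - 48) + 54) = 50*(-41 + 54) = 50*13 = 650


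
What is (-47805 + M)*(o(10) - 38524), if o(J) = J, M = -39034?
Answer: 3344517246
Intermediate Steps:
(-47805 + M)*(o(10) - 38524) = (-47805 - 39034)*(10 - 38524) = -86839*(-38514) = 3344517246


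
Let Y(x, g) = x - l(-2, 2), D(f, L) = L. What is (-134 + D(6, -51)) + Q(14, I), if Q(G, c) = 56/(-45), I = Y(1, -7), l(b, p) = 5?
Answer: -8381/45 ≈ -186.24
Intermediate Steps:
Y(x, g) = -5 + x (Y(x, g) = x - 1*5 = x - 5 = -5 + x)
I = -4 (I = -5 + 1 = -4)
Q(G, c) = -56/45 (Q(G, c) = 56*(-1/45) = -56/45)
(-134 + D(6, -51)) + Q(14, I) = (-134 - 51) - 56/45 = -185 - 56/45 = -8381/45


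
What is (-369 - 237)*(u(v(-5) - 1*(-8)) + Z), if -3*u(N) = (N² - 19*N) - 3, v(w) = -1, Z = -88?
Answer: 35754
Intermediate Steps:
u(N) = 1 - N²/3 + 19*N/3 (u(N) = -((N² - 19*N) - 3)/3 = -(-3 + N² - 19*N)/3 = 1 - N²/3 + 19*N/3)
(-369 - 237)*(u(v(-5) - 1*(-8)) + Z) = (-369 - 237)*((1 - (-1 - 1*(-8))²/3 + 19*(-1 - 1*(-8))/3) - 88) = -606*((1 - (-1 + 8)²/3 + 19*(-1 + 8)/3) - 88) = -606*((1 - ⅓*7² + (19/3)*7) - 88) = -606*((1 - ⅓*49 + 133/3) - 88) = -606*((1 - 49/3 + 133/3) - 88) = -606*(29 - 88) = -606*(-59) = 35754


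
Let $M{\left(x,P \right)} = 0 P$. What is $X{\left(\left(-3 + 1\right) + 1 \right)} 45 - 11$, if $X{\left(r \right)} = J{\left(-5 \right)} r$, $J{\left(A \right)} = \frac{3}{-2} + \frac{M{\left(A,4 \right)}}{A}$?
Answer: $\frac{113}{2} \approx 56.5$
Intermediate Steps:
$M{\left(x,P \right)} = 0$
$J{\left(A \right)} = - \frac{3}{2}$ ($J{\left(A \right)} = \frac{3}{-2} + \frac{0}{A} = 3 \left(- \frac{1}{2}\right) + 0 = - \frac{3}{2} + 0 = - \frac{3}{2}$)
$X{\left(r \right)} = - \frac{3 r}{2}$
$X{\left(\left(-3 + 1\right) + 1 \right)} 45 - 11 = - \frac{3 \left(\left(-3 + 1\right) + 1\right)}{2} \cdot 45 - 11 = - \frac{3 \left(-2 + 1\right)}{2} \cdot 45 - 11 = \left(- \frac{3}{2}\right) \left(-1\right) 45 - 11 = \frac{3}{2} \cdot 45 - 11 = \frac{135}{2} - 11 = \frac{113}{2}$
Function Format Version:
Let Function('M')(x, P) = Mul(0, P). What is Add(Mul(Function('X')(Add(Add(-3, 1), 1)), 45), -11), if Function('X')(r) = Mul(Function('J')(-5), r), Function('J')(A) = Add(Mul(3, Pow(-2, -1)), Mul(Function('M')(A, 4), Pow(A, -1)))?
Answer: Rational(113, 2) ≈ 56.500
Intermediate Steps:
Function('M')(x, P) = 0
Function('J')(A) = Rational(-3, 2) (Function('J')(A) = Add(Mul(3, Pow(-2, -1)), Mul(0, Pow(A, -1))) = Add(Mul(3, Rational(-1, 2)), 0) = Add(Rational(-3, 2), 0) = Rational(-3, 2))
Function('X')(r) = Mul(Rational(-3, 2), r)
Add(Mul(Function('X')(Add(Add(-3, 1), 1)), 45), -11) = Add(Mul(Mul(Rational(-3, 2), Add(Add(-3, 1), 1)), 45), -11) = Add(Mul(Mul(Rational(-3, 2), Add(-2, 1)), 45), -11) = Add(Mul(Mul(Rational(-3, 2), -1), 45), -11) = Add(Mul(Rational(3, 2), 45), -11) = Add(Rational(135, 2), -11) = Rational(113, 2)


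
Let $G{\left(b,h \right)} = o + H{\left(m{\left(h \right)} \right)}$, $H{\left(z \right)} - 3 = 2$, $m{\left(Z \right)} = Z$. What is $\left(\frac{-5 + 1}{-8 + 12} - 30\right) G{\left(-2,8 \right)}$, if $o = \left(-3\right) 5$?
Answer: $310$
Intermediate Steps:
$H{\left(z \right)} = 5$ ($H{\left(z \right)} = 3 + 2 = 5$)
$o = -15$
$G{\left(b,h \right)} = -10$ ($G{\left(b,h \right)} = -15 + 5 = -10$)
$\left(\frac{-5 + 1}{-8 + 12} - 30\right) G{\left(-2,8 \right)} = \left(\frac{-5 + 1}{-8 + 12} - 30\right) \left(-10\right) = \left(- \frac{4}{4} - 30\right) \left(-10\right) = \left(\left(-4\right) \frac{1}{4} - 30\right) \left(-10\right) = \left(-1 - 30\right) \left(-10\right) = \left(-31\right) \left(-10\right) = 310$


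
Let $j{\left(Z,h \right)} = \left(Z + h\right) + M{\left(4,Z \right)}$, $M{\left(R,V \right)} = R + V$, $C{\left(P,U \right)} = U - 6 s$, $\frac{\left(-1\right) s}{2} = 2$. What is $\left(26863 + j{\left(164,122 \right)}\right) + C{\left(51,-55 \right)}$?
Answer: $27286$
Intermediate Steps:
$s = -4$ ($s = \left(-2\right) 2 = -4$)
$C{\left(P,U \right)} = 24 + U$ ($C{\left(P,U \right)} = U - -24 = U + 24 = 24 + U$)
$j{\left(Z,h \right)} = 4 + h + 2 Z$ ($j{\left(Z,h \right)} = \left(Z + h\right) + \left(4 + Z\right) = 4 + h + 2 Z$)
$\left(26863 + j{\left(164,122 \right)}\right) + C{\left(51,-55 \right)} = \left(26863 + \left(4 + 122 + 2 \cdot 164\right)\right) + \left(24 - 55\right) = \left(26863 + \left(4 + 122 + 328\right)\right) - 31 = \left(26863 + 454\right) - 31 = 27317 - 31 = 27286$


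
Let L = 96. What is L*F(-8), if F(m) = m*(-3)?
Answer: 2304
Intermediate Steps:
F(m) = -3*m
L*F(-8) = 96*(-3*(-8)) = 96*24 = 2304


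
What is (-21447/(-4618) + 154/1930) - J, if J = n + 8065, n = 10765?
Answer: -83892395159/4456370 ≈ -18825.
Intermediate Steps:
J = 18830 (J = 10765 + 8065 = 18830)
(-21447/(-4618) + 154/1930) - J = (-21447/(-4618) + 154/1930) - 1*18830 = (-21447*(-1/4618) + 154*(1/1930)) - 18830 = (21447/4618 + 77/965) - 18830 = 21051941/4456370 - 18830 = -83892395159/4456370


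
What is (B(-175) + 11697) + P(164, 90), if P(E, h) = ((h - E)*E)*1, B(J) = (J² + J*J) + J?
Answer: 60636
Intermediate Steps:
B(J) = J + 2*J² (B(J) = (J² + J²) + J = 2*J² + J = J + 2*J²)
P(E, h) = E*(h - E) (P(E, h) = (E*(h - E))*1 = E*(h - E))
(B(-175) + 11697) + P(164, 90) = (-175*(1 + 2*(-175)) + 11697) + 164*(90 - 1*164) = (-175*(1 - 350) + 11697) + 164*(90 - 164) = (-175*(-349) + 11697) + 164*(-74) = (61075 + 11697) - 12136 = 72772 - 12136 = 60636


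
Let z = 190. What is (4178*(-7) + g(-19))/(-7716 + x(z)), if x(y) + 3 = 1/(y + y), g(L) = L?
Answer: 11120700/2933219 ≈ 3.7913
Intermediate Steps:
x(y) = -3 + 1/(2*y) (x(y) = -3 + 1/(y + y) = -3 + 1/(2*y))
(4178*(-7) + g(-19))/(-7716 + x(z)) = (4178*(-7) - 19)/(-7716 + (-3 + (½)/190)) = (-29246 - 19)/(-7716 + (-3 + (½)*(1/190))) = -29265/(-7716 + (-3 + 1/380)) = -29265/(-7716 - 1139/380) = -29265/(-2933219/380) = -29265*(-380/2933219) = 11120700/2933219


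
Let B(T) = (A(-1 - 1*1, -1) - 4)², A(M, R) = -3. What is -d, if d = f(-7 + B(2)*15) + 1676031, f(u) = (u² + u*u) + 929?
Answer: -2736928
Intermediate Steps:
B(T) = 49 (B(T) = (-3 - 4)² = (-7)² = 49)
f(u) = 929 + 2*u² (f(u) = (u² + u²) + 929 = 2*u² + 929 = 929 + 2*u²)
d = 2736928 (d = (929 + 2*(-7 + 49*15)²) + 1676031 = (929 + 2*(-7 + 735)²) + 1676031 = (929 + 2*728²) + 1676031 = (929 + 2*529984) + 1676031 = (929 + 1059968) + 1676031 = 1060897 + 1676031 = 2736928)
-d = -1*2736928 = -2736928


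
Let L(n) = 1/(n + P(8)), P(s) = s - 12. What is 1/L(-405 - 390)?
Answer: -799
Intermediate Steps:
P(s) = -12 + s
L(n) = 1/(-4 + n) (L(n) = 1/(n + (-12 + 8)) = 1/(n - 4) = 1/(-4 + n))
1/L(-405 - 390) = 1/(1/(-4 + (-405 - 390))) = 1/(1/(-4 - 795)) = 1/(1/(-799)) = 1/(-1/799) = -799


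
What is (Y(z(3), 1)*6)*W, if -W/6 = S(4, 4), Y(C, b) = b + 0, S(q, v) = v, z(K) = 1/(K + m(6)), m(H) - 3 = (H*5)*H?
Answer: -144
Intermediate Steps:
m(H) = 3 + 5*H² (m(H) = 3 + (H*5)*H = 3 + (5*H)*H = 3 + 5*H²)
z(K) = 1/(183 + K) (z(K) = 1/(K + (3 + 5*6²)) = 1/(K + (3 + 5*36)) = 1/(K + (3 + 180)) = 1/(K + 183) = 1/(183 + K))
Y(C, b) = b
W = -24 (W = -6*4 = -24)
(Y(z(3), 1)*6)*W = (1*6)*(-24) = 6*(-24) = -144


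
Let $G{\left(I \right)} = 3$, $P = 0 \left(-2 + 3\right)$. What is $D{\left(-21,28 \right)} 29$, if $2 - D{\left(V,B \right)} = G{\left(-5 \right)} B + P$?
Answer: $-2378$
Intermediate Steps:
$P = 0$ ($P = 0 \cdot 1 = 0$)
$D{\left(V,B \right)} = 2 - 3 B$ ($D{\left(V,B \right)} = 2 - \left(3 B + 0\right) = 2 - 3 B$)
$D{\left(-21,28 \right)} 29 = \left(2 - 84\right) 29 = \left(-82\right) 29 = -2378$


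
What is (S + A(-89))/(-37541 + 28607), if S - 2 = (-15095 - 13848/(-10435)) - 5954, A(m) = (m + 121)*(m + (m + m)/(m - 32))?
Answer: 30109549957/11280381090 ≈ 2.6692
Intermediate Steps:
A(m) = (121 + m)*(m + 2*m/(-32 + m)) (A(m) = (121 + m)*(m + (2*m)/(-32 + m)) = (121 + m)*(m + 2*m/(-32 + m)))
S = -219611597/10435 (S = 2 + ((-15095 - 13848/(-10435)) - 5954) = 2 + ((-15095 - 13848*(-1/10435)) - 5954) = 2 + ((-15095 + 13848/10435) - 5954) = 2 + (-157502477/10435 - 5954) = 2 - 219632467/10435 = -219611597/10435 ≈ -21046.)
(S + A(-89))/(-37541 + 28607) = (-219611597/10435 - 89*(-3630 + (-89)² + 91*(-89))/(-32 - 89))/(-37541 + 28607) = (-219611597/10435 - 89*(-3630 + 7921 - 8099)/(-121))/(-8934) = (-219611597/10435 - 89*(-1/121)*(-3808))*(-1/8934) = (-219611597/10435 - 338912/121)*(-1/8934) = -30109549957/1262635*(-1/8934) = 30109549957/11280381090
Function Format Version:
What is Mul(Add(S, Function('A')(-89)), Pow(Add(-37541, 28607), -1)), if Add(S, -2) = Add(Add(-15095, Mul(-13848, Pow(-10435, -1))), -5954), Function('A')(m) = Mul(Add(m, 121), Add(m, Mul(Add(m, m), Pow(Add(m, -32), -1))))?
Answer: Rational(30109549957, 11280381090) ≈ 2.6692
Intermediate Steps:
Function('A')(m) = Mul(Add(121, m), Add(m, Mul(2, m, Pow(Add(-32, m), -1)))) (Function('A')(m) = Mul(Add(121, m), Add(m, Mul(Mul(2, m), Pow(Add(-32, m), -1)))) = Mul(Add(121, m), Add(m, Mul(2, m, Pow(Add(-32, m), -1)))))
S = Rational(-219611597, 10435) (S = Add(2, Add(Add(-15095, Mul(-13848, Pow(-10435, -1))), -5954)) = Add(2, Add(Add(-15095, Mul(-13848, Rational(-1, 10435))), -5954)) = Add(2, Add(Add(-15095, Rational(13848, 10435)), -5954)) = Add(2, Add(Rational(-157502477, 10435), -5954)) = Add(2, Rational(-219632467, 10435)) = Rational(-219611597, 10435) ≈ -21046.)
Mul(Add(S, Function('A')(-89)), Pow(Add(-37541, 28607), -1)) = Mul(Add(Rational(-219611597, 10435), Mul(-89, Pow(Add(-32, -89), -1), Add(-3630, Pow(-89, 2), Mul(91, -89)))), Pow(Add(-37541, 28607), -1)) = Mul(Add(Rational(-219611597, 10435), Mul(-89, Pow(-121, -1), Add(-3630, 7921, -8099))), Pow(-8934, -1)) = Mul(Add(Rational(-219611597, 10435), Mul(-89, Rational(-1, 121), -3808)), Rational(-1, 8934)) = Mul(Add(Rational(-219611597, 10435), Rational(-338912, 121)), Rational(-1, 8934)) = Mul(Rational(-30109549957, 1262635), Rational(-1, 8934)) = Rational(30109549957, 11280381090)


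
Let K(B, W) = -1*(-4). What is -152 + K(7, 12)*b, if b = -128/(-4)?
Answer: -24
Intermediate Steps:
b = 32 (b = -128*(-¼) = 32)
K(B, W) = 4
-152 + K(7, 12)*b = -152 + 4*32 = -152 + 128 = -24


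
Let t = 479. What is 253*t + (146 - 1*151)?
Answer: 121182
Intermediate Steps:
253*t + (146 - 1*151) = 253*479 + (146 - 1*151) = 121187 + (146 - 151) = 121187 - 5 = 121182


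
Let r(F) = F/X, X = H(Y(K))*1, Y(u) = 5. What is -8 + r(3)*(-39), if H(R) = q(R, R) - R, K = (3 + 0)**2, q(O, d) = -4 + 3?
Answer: 23/2 ≈ 11.500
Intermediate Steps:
q(O, d) = -1
K = 9 (K = 3**2 = 9)
H(R) = -1 - R
X = -6 (X = (-1 - 1*5)*1 = (-1 - 5)*1 = -6*1 = -6)
r(F) = -F/6 (r(F) = F/(-6) = F*(-1/6) = -F/6)
-8 + r(3)*(-39) = -8 - 1/6*3*(-39) = -8 - 1/2*(-39) = -8 + 39/2 = 23/2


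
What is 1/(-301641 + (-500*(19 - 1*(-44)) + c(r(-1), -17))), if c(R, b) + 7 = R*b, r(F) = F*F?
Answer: -1/333165 ≈ -3.0015e-6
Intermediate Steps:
r(F) = F²
c(R, b) = -7 + R*b
1/(-301641 + (-500*(19 - 1*(-44)) + c(r(-1), -17))) = 1/(-301641 + (-500*(19 - 1*(-44)) + (-7 + (-1)²*(-17)))) = 1/(-301641 + (-500*(19 + 44) + (-7 + 1*(-17)))) = 1/(-301641 + (-500*63 + (-7 - 17))) = 1/(-301641 + (-31500 - 24)) = 1/(-301641 - 31524) = 1/(-333165) = -1/333165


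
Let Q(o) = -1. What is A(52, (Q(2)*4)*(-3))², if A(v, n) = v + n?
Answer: 4096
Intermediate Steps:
A(v, n) = n + v
A(52, (Q(2)*4)*(-3))² = (-1*4*(-3) + 52)² = (-4*(-3) + 52)² = (12 + 52)² = 64² = 4096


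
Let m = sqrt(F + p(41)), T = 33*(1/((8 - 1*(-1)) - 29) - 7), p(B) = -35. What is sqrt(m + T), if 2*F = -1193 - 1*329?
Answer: sqrt(-23265 + 200*I*sqrt(199))/10 ≈ 0.92317 + 15.281*I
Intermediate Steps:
F = -761 (F = (-1193 - 1*329)/2 = (-1193 - 329)/2 = (1/2)*(-1522) = -761)
T = -4653/20 (T = 33*(1/((8 + 1) - 29) - 7) = 33*(1/(9 - 29) - 7) = 33*(1/(-20) - 7) = 33*(-1/20 - 7) = 33*(-141/20) = -4653/20 ≈ -232.65)
m = 2*I*sqrt(199) (m = sqrt(-761 - 35) = sqrt(-796) = 2*I*sqrt(199) ≈ 28.213*I)
sqrt(m + T) = sqrt(2*I*sqrt(199) - 4653/20) = sqrt(-4653/20 + 2*I*sqrt(199))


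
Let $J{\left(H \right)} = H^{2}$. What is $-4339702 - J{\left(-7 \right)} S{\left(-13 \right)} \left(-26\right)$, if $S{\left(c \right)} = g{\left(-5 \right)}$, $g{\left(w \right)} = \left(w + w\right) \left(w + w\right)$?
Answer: $-4212302$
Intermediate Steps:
$g{\left(w \right)} = 4 w^{2}$ ($g{\left(w \right)} = 2 w 2 w = 4 w^{2}$)
$S{\left(c \right)} = 100$ ($S{\left(c \right)} = 4 \left(-5\right)^{2} = 4 \cdot 25 = 100$)
$-4339702 - J{\left(-7 \right)} S{\left(-13 \right)} \left(-26\right) = -4339702 - \left(-7\right)^{2} \cdot 100 \left(-26\right) = -4339702 - 49 \cdot 100 \left(-26\right) = -4339702 - 4900 \left(-26\right) = -4339702 - -127400 = -4339702 + 127400 = -4212302$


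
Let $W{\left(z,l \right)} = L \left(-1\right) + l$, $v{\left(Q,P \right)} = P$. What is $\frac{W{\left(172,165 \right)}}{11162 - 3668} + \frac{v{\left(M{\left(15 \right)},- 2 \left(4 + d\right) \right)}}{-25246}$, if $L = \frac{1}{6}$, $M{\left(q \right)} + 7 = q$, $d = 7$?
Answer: $\frac{12978751}{567580572} \approx 0.022867$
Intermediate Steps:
$M{\left(q \right)} = -7 + q$
$L = \frac{1}{6} \approx 0.16667$
$W{\left(z,l \right)} = - \frac{1}{6} + l$ ($W{\left(z,l \right)} = \frac{1}{6} \left(-1\right) + l = - \frac{1}{6} + l$)
$\frac{W{\left(172,165 \right)}}{11162 - 3668} + \frac{v{\left(M{\left(15 \right)},- 2 \left(4 + d\right) \right)}}{-25246} = \frac{- \frac{1}{6} + 165}{11162 - 3668} + \frac{\left(-2\right) \left(4 + 7\right)}{-25246} = \frac{989}{6 \left(11162 - 3668\right)} + \left(-2\right) 11 \left(- \frac{1}{25246}\right) = \frac{989}{6 \cdot 7494} - - \frac{11}{12623} = \frac{989}{6} \cdot \frac{1}{7494} + \frac{11}{12623} = \frac{989}{44964} + \frac{11}{12623} = \frac{12978751}{567580572}$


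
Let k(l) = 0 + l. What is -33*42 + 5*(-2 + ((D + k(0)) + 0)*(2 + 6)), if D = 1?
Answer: -1356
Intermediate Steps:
k(l) = l
-33*42 + 5*(-2 + ((D + k(0)) + 0)*(2 + 6)) = -33*42 + 5*(-2 + ((1 + 0) + 0)*(2 + 6)) = -1386 + 5*(-2 + (1 + 0)*8) = -1386 + 5*(-2 + 1*8) = -1386 + 5*(-2 + 8) = -1386 + 5*6 = -1386 + 30 = -1356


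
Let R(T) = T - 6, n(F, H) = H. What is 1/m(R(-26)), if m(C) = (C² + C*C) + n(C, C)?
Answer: 1/2016 ≈ 0.00049603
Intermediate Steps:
R(T) = -6 + T
m(C) = C + 2*C² (m(C) = (C² + C*C) + C = (C² + C²) + C = 2*C² + C = C + 2*C²)
1/m(R(-26)) = 1/((-6 - 26)*(1 + 2*(-6 - 26))) = 1/(-32*(1 + 2*(-32))) = 1/(-32*(1 - 64)) = 1/(-32*(-63)) = 1/2016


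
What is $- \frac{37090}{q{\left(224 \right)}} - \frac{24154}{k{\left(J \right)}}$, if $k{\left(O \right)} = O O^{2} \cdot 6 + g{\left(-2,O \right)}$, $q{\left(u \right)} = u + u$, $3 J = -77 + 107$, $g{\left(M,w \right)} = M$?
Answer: $- \frac{58321703}{671776} \approx -86.817$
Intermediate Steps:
$J = 10$ ($J = \frac{-77 + 107}{3} = \frac{1}{3} \cdot 30 = 10$)
$q{\left(u \right)} = 2 u$
$k{\left(O \right)} = -2 + 6 O^{3}$ ($k{\left(O \right)} = O O^{2} \cdot 6 - 2 = O^{3} \cdot 6 - 2 = 6 O^{3} - 2 = -2 + 6 O^{3}$)
$- \frac{37090}{q{\left(224 \right)}} - \frac{24154}{k{\left(J \right)}} = - \frac{37090}{2 \cdot 224} - \frac{24154}{-2 + 6 \cdot 10^{3}} = - \frac{37090}{448} - \frac{24154}{-2 + 6 \cdot 1000} = \left(-37090\right) \frac{1}{448} - \frac{24154}{-2 + 6000} = - \frac{18545}{224} - \frac{24154}{5998} = - \frac{18545}{224} - \frac{12077}{2999} = - \frac{58321703}{671776}$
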